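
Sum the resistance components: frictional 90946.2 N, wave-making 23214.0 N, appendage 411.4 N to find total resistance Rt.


Formula: Rt = Rf + Rw + Ra
Substituting: Rt = 90946.2 + 23214.0 + 411.4
Result: Rt = 114571.6 N

114571.6 N


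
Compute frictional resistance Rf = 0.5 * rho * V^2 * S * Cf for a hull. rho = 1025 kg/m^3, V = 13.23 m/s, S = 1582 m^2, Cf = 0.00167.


Formula: Rf = 0.5 * rho * V^2 * S * Cf
Step 1 — V^2 = 13.23^2 = 175.0329
Step 2 — 0.5 * rho * V^2 = 0.5 * 1025 * 175.0329 = 89704.36125
Step 3 — Rf = 89704.36125 * 1582 * 0.00167 ≈ 236990 N (5 s.f.)

236990 N


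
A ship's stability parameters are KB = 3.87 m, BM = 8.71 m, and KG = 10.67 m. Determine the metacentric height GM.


Formula: GM = KB + BM - KG
Step 1 — KM = KB + BM = 3.87 + 8.71 = 12.58 m
Step 2 — GM = KM - KG = 12.58 - 10.67 = 1.91 m

1.91 m


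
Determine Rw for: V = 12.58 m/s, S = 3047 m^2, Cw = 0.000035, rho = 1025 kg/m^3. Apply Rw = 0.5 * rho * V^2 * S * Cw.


Formula: Rw = 0.5 * rho * V^2 * S * Cw
Step 1 — V^2 = 12.58^2 = 158.2564
Step 2 — 0.5 * rho * V^2 = 0.5 * 1025 * 158.2564 = 81106.405
Step 3 — Rw = 81106.405 * 3047 * 0.000035 ≈ 8649.6 N (5 s.f.)

8649.6 N


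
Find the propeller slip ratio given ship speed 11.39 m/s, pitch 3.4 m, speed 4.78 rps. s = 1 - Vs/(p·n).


Formula: s = 1 - Vs / (p * n)
Step 1 — p * n = 3.4 * 4.78 = 16.252
Step 2 — Vs / (p*n) = 11.39 / 16.252 = 0.700837 (6 d.p.)
Step 3 — s = 1 - 0.700837 = 0.299163

0.299163


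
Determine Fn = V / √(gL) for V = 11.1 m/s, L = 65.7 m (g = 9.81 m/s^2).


Formula: Fn = V / sqrt(g * L)
Step 1 — g * L = 9.81 * 65.7 = 644.517
Step 2 — sqrt(g * L) = sqrt(644.517) = 25.387339
Step 3 — Fn = 11.1 / 25.387339 ≈ 0.43723 (5 s.f.)

0.43723


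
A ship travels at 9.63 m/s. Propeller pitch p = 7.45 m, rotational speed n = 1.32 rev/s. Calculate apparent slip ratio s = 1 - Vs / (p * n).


Formula: s = 1 - Vs / (p * n)
Step 1 — p * n = 7.45 * 1.32 = 9.834
Step 2 — Vs / (p*n) = 9.63 / 9.834 = 0.979256 (6 d.p.)
Step 3 — s = 1 - 0.979256 = 0.020744

0.020744


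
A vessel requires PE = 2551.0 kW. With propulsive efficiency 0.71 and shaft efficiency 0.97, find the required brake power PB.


Formula: PB = PE / (eta_D * eta_S)
Step 1 — combined efficiency = eta_D * eta_S = 0.71 * 0.97 = 0.6887
Step 2 — PB = 2551.0 / 0.6887 ≈ 3704.1 kW (5 s.f.)

3704.1 kW


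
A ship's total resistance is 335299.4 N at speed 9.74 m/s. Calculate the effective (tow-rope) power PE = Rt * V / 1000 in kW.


Formula: PE = Rt * V / 1000 (kW)
Step 1 — PE (W) = 335299.4 * 9.74 = 3265816.156 W
Step 2 — PE (kW) = 3265816.156 / 1000 ≈ 3265.8 kW (5 s.f.)

3265.8 kW


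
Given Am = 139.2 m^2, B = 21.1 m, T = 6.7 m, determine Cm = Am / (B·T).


Formula: Cm = Am / (B * T)
Step 1 — B * T = 21.1 * 6.7 = 141.37 m^2
Step 2 — Cm = 139.2 / 141.37 ≈ 0.98465 (5 s.f.)

0.98465


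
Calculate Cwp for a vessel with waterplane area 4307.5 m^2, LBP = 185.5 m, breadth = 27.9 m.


Formula: Cwp = Aw / (L * B)
Step 1 — L * B = 185.5 * 27.9 = 5175.45 m^2
Step 2 — Cwp = 4307.5 / 5175.45 ≈ 0.83229 (5 s.f.)

0.83229


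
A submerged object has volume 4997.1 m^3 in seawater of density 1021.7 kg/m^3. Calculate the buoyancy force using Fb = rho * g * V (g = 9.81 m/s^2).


Formula: Fb = rho * g * V
Substituting: Fb = 1021.7 * 9.81 * 4997.1
Intermediate: 1021.7 * 9.81 = 10022.877
Result: Fb = 10022.877 * 4997.1 ≈ 50085000 N (5 s.f.)

50085000 N


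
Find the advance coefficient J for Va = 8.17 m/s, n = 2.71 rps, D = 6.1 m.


Formula: J = Va / (n * D)
Step 1 — n * D = 2.71 * 6.1 = 16.531
Step 2 — J = 8.17 / 16.531 ≈ 0.49422 (5 s.f.)

0.49422


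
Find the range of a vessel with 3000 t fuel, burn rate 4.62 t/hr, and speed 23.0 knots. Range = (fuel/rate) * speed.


Formula: endurance = fuel / rate; range = endurance * speed
Step 1 — endurance = 3000 / 4.62 = 649.3506 hours
Step 2 — range = 649.3506 * 23.0 ≈ 14935 nautical miles (5 s.f.)

14935 NM


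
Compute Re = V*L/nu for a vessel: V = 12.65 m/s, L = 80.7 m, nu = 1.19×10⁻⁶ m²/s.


Formula: Re = V * L / nu
Step 1 — V * L = 12.65 * 80.7 = 1020.855 m^2/s
Step 2 — Re = 1020.855 / 1.19e-6 = 8.58e+08

8.58e+08


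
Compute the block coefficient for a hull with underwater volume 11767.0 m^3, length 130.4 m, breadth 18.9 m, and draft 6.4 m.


Formula: Cb = V / (L * B * T)
Step 1 — L * B * T = 130.4 * 18.9 * 6.4 = 15773.184 m^3
Step 2 — Cb = 11767.0 / 15773.184 ≈ 0.74601 (5 s.f.)

0.74601


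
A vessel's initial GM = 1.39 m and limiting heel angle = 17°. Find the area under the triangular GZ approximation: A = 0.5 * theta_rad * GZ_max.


Formula: GZ_max = GM * sin(theta); Area = 0.5 * theta_rad * GZ_max
Step 1 — GZ_max = 1.39 * sin(17°) = 1.39 * 0.292372 = 0.406397 m
Step 2 — theta_rad = 17 * pi/180 = 0.296706 rad
Step 3 — Area = 0.5 * 0.296706 * 0.406397 ≈ 0.060290 m·rad (5 s.f.)

0.060290 m·rad


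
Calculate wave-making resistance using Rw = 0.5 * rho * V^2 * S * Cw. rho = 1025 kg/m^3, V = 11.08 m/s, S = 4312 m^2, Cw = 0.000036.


Formula: Rw = 0.5 * rho * V^2 * S * Cw
Step 1 — V^2 = 11.08^2 = 122.7664
Step 2 — 0.5 * rho * V^2 = 0.5 * 1025 * 122.7664 = 62917.78
Step 3 — Rw = 62917.78 * 4312 * 0.000036 ≈ 9766.9 N (5 s.f.)

9766.9 N


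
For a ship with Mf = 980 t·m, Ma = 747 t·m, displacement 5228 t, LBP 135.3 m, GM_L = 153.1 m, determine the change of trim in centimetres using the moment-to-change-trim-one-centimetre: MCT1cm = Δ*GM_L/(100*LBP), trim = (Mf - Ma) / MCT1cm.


Formula: net trimming moment = Mf - Ma; MCT1cm = Δ*GM_L/(100*LBP); trim = net moment / MCT1cm
Step 1 — net trimming moment = 980 - 747 = 233 t·m
Step 2 — MCT1cm = 5228 * 153.1 / (100 * 135.3) = 59.1579 t·m/cm
Step 3 — trim = 233 / 59.1579 ≈ 3.9386 cm (5 s.f.)

3.9386 cm


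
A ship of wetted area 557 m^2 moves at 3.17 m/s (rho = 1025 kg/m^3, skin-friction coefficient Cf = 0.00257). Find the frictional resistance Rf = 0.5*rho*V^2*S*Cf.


Formula: Rf = 0.5 * rho * V^2 * S * Cf
Step 1 — V^2 = 3.17^2 = 10.0489
Step 2 — 0.5 * rho * V^2 = 0.5 * 1025 * 10.0489 = 5150.06125
Step 3 — Rf = 5150.06125 * 557 * 0.00257 ≈ 7372.3 N (5 s.f.)

7372.3 N


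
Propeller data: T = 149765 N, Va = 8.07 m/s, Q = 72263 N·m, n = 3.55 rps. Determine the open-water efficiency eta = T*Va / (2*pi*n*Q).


Formula: eta = T * Va / (2 * pi * n * Q)
Step 1 — numerator = T * Va = 149765 * 8.07 = 1208603.55
Step 2 — 2 * pi * n = 2 * pi * 3.55 = 22.305308
Step 3 — denominator = 22.305308 * 72263 = 1611848.47
Step 4 — eta = 1208603.55 / 1611848.47 ≈ 0.74982 (5 s.f.)

0.74982


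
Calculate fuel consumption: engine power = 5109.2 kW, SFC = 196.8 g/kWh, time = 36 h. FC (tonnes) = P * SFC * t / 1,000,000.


Formula: FC (tonnes) = P * SFC * t / 1,000,000
Step 1 — P * SFC * t = 5109.2 * 196.8 * 36 = 36197660.16 g
Step 2 — FC (tonnes) = 36197660.16 / 1,000,000 ≈ 36.198 tonnes (5 s.f.)

36.198 tonnes


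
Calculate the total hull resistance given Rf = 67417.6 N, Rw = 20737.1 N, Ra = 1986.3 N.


Formula: Rt = Rf + Rw + Ra
Substituting: Rt = 67417.6 + 20737.1 + 1986.3
Result: Rt = 90141.0 N

90141.0 N


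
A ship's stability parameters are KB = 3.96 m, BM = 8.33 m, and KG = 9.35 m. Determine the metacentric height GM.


Formula: GM = KB + BM - KG
Step 1 — KM = KB + BM = 3.96 + 8.33 = 12.29 m
Step 2 — GM = KM - KG = 12.29 - 9.35 = 2.94 m

2.94 m


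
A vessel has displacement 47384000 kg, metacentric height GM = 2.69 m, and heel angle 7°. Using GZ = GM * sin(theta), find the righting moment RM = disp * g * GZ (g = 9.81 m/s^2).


Formula: GZ = GM * sin(theta); RM = disp * g * GZ
Step 1 — GZ = 2.69 * sin(7°) = 2.69 * 0.121869 = 0.327828 m
Step 2 — RM = 47384000 * 9.81 * 0.327828 ≈ 152390000 N·m (5 s.f.)

152390000 N·m


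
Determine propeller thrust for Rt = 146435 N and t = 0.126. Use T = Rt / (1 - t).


Formula: T = Rt / (1 - t)
Step 1 — (1 - t) = 1 - 0.126 = 0.874
Step 2 — T = 146435 / 0.874 ≈ 167550 N (5 s.f.)

167550 N


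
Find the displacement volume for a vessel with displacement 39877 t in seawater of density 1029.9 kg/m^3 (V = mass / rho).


Formula: V = mass / rho
Step 1 — convert tonnes to kg: 39877 t * 1000 = 39877000 kg
Step 2 — V = 39877000 / 1029.9 ≈ 38719 m^3 (5 s.f.)

38719 m^3


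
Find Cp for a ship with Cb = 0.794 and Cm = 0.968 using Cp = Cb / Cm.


Formula: Cp = Cb / Cm
Substituting: Cp = 0.794 / 0.968
Result: Cp ≈ 0.82025 (5 s.f.)

0.82025


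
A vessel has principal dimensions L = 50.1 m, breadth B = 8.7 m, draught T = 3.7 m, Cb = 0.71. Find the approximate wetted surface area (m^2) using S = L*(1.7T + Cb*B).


Formula: S = 1.7*L*T + V/T with V = Cb*L*B*T, i.e. S = L * (1.7*T + Cb*B)
Step 1 — 1.7*T = 1.7 * 3.7 = 6.29 m
Step 2 — Cb*B = 0.71 * 8.7 = 6.177 m
Step 3 — 1.7*T + Cb*B = 6.29 + 6.177 = 12.467 m
Step 4 — S = 50.1 * 12.467 ≈ 624.60 m^2 (5 s.f.)

624.60 m^2


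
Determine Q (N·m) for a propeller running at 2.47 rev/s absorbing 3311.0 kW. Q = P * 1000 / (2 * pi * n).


Formula: Q = P_W / (2 * pi * n)
Step 1 — P_W = 3311.0 kW * 1000 = 3311000.0 W
Step 2 — 2 * pi * n = 2 * pi * 2.47 = 15.519468
Step 3 — Q = 3311000.0 / 15.519468 ≈ 213340 N·m (5 s.f.)

213340 N·m


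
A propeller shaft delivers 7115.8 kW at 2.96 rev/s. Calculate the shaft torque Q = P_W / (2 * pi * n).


Formula: Q = P_W / (2 * pi * n)
Step 1 — P_W = 7115.8 kW * 1000 = 7115800.0 W
Step 2 — 2 * pi * n = 2 * pi * 2.96 = 18.598229
Step 3 — Q = 7115800.0 / 18.598229 ≈ 382610 N·m (5 s.f.)

382610 N·m


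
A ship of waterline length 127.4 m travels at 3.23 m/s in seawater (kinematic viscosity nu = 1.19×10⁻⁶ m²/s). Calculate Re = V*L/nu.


Formula: Re = V * L / nu
Step 1 — V * L = 3.23 * 127.4 = 411.502 m^2/s
Step 2 — Re = 411.502 / 1.19e-6 = 3.46e+08

3.46e+08


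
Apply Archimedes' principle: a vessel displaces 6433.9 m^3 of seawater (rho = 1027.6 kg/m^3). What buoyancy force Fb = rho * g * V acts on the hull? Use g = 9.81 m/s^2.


Formula: Fb = rho * g * V
Substituting: Fb = 1027.6 * 9.81 * 6433.9
Intermediate: 1027.6 * 9.81 = 10080.756
Result: Fb = 10080.756 * 6433.9 ≈ 64859000 N (5 s.f.)

64859000 N


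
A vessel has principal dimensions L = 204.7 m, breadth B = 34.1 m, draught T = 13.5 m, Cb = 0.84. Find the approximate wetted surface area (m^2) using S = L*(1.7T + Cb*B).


Formula: S = 1.7*L*T + V/T with V = Cb*L*B*T, i.e. S = L * (1.7*T + Cb*B)
Step 1 — 1.7*T = 1.7 * 13.5 = 22.95 m
Step 2 — Cb*B = 0.84 * 34.1 = 28.644 m
Step 3 — 1.7*T + Cb*B = 22.95 + 28.644 = 51.594 m
Step 4 — S = 204.7 * 51.594 ≈ 10561 m^2 (5 s.f.)

10561 m^2


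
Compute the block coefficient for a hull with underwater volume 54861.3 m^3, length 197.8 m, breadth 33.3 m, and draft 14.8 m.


Formula: Cb = V / (L * B * T)
Step 1 — L * B * T = 197.8 * 33.3 * 14.8 = 97483.752 m^3
Step 2 — Cb = 54861.3 / 97483.752 ≈ 0.56277 (5 s.f.)

0.56277


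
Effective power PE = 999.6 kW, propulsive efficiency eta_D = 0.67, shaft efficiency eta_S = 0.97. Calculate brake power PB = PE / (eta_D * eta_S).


Formula: PB = PE / (eta_D * eta_S)
Step 1 — combined efficiency = eta_D * eta_S = 0.67 * 0.97 = 0.6499
Step 2 — PB = 999.6 / 0.6499 ≈ 1538.1 kW (5 s.f.)

1538.1 kW


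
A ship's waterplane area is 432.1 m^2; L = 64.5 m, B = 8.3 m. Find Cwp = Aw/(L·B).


Formula: Cwp = Aw / (L * B)
Step 1 — L * B = 64.5 * 8.3 = 535.35 m^2
Step 2 — Cwp = 432.1 / 535.35 ≈ 0.80714 (5 s.f.)

0.80714


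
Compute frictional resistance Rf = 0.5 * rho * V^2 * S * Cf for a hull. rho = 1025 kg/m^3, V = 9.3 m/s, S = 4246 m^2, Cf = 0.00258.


Formula: Rf = 0.5 * rho * V^2 * S * Cf
Step 1 — V^2 = 9.3^2 = 86.49
Step 2 — 0.5 * rho * V^2 = 0.5 * 1025 * 86.49 = 44326.125
Step 3 — Rf = 44326.125 * 4246 * 0.00258 ≈ 485580 N (5 s.f.)

485580 N


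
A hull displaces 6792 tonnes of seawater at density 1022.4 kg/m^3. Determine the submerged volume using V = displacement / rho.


Formula: V = mass / rho
Step 1 — convert tonnes to kg: 6792 t * 1000 = 6792000 kg
Step 2 — V = 6792000 / 1022.4 ≈ 6643.2 m^3 (5 s.f.)

6643.2 m^3


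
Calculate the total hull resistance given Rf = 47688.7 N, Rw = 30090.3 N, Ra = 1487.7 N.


Formula: Rt = Rf + Rw + Ra
Substituting: Rt = 47688.7 + 30090.3 + 1487.7
Result: Rt = 79266.7 N

79266.7 N


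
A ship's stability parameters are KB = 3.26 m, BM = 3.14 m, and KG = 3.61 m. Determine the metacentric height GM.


Formula: GM = KB + BM - KG
Step 1 — KM = KB + BM = 3.26 + 3.14 = 6.4 m
Step 2 — GM = KM - KG = 6.4 - 3.61 = 2.79 m

2.79 m


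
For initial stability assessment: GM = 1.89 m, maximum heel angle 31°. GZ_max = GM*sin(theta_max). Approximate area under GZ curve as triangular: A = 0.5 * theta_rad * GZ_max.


Formula: GZ_max = GM * sin(theta); Area = 0.5 * theta_rad * GZ_max
Step 1 — GZ_max = 1.89 * sin(31°) = 1.89 * 0.515038 = 0.973422 m
Step 2 — theta_rad = 31 * pi/180 = 0.541052 rad
Step 3 — Area = 0.5 * 0.541052 * 0.973422 ≈ 0.26334 m·rad (5 s.f.)

0.26334 m·rad


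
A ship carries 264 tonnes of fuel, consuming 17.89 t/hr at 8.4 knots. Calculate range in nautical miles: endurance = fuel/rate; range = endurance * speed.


Formula: endurance = fuel / rate; range = endurance * speed
Step 1 — endurance = 264 / 17.89 = 14.7568 hours
Step 2 — range = 14.7568 * 8.4 ≈ 123.96 nautical miles (5 s.f.)

123.96 NM


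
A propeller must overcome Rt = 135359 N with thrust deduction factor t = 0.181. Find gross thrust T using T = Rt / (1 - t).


Formula: T = Rt / (1 - t)
Step 1 — (1 - t) = 1 - 0.181 = 0.819
Step 2 — T = 135359 / 0.819 ≈ 165270 N (5 s.f.)

165270 N


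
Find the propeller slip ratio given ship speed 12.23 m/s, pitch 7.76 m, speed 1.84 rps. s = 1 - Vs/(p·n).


Formula: s = 1 - Vs / (p * n)
Step 1 — p * n = 7.76 * 1.84 = 14.2784
Step 2 — Vs / (p*n) = 12.23 / 14.2784 = 0.856539 (6 d.p.)
Step 3 — s = 1 - 0.856539 = 0.143461

0.143461


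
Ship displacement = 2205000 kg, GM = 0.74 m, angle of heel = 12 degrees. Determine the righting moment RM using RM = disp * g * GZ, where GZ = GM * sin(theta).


Formula: GZ = GM * sin(theta); RM = disp * g * GZ
Step 1 — GZ = 0.74 * sin(12°) = 0.74 * 0.207912 = 0.153855 m
Step 2 — RM = 2205000 * 9.81 * 0.153855 ≈ 3328000 N·m (5 s.f.)

3328000 N·m


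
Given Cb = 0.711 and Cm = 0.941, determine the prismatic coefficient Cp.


Formula: Cp = Cb / Cm
Substituting: Cp = 0.711 / 0.941
Result: Cp ≈ 0.75558 (5 s.f.)

0.75558


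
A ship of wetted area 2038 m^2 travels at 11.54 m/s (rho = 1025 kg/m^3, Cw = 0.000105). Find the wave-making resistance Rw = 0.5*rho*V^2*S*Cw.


Formula: Rw = 0.5 * rho * V^2 * S * Cw
Step 1 — V^2 = 11.54^2 = 133.1716
Step 2 — 0.5 * rho * V^2 = 0.5 * 1025 * 133.1716 = 68250.445
Step 3 — Rw = 68250.445 * 2038 * 0.000105 ≈ 14605 N (5 s.f.)

14605 N


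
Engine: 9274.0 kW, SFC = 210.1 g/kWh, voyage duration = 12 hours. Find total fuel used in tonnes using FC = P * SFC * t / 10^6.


Formula: FC (tonnes) = P * SFC * t / 1,000,000
Step 1 — P * SFC * t = 9274.0 * 210.1 * 12 = 23381608.8 g
Step 2 — FC (tonnes) = 23381608.8 / 1,000,000 ≈ 23.382 tonnes (5 s.f.)

23.382 tonnes


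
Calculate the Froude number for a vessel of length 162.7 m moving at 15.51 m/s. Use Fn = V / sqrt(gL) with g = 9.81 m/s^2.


Formula: Fn = V / sqrt(g * L)
Step 1 — g * L = 9.81 * 162.7 = 1596.087
Step 2 — sqrt(g * L) = sqrt(1596.087) = 39.951058
Step 3 — Fn = 15.51 / 39.951058 ≈ 0.38823 (5 s.f.)

0.38823


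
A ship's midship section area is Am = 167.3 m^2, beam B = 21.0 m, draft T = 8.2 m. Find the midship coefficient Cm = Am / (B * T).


Formula: Cm = Am / (B * T)
Step 1 — B * T = 21.0 * 8.2 = 172.2 m^2
Step 2 — Cm = 167.3 / 172.2 ≈ 0.97154 (5 s.f.)

0.97154


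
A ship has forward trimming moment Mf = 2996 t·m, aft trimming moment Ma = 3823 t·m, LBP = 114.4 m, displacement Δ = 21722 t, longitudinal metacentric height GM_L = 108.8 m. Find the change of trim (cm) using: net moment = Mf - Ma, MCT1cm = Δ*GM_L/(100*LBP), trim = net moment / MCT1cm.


Formula: net trimming moment = Mf - Ma; MCT1cm = Δ*GM_L/(100*LBP); trim = net moment / MCT1cm
Step 1 — net trimming moment = 2996 - 3823 = -827 t·m
Step 2 — MCT1cm = 21722 * 108.8 / (100 * 114.4) = 206.5869 t·m/cm
Step 3 — trim = -827 / 206.5869 ≈ -4.0032 cm (5 s.f.)

-4.0032 cm


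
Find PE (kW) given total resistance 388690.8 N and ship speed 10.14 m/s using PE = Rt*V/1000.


Formula: PE = Rt * V / 1000 (kW)
Step 1 — PE (W) = 388690.8 * 10.14 = 3941324.712 W
Step 2 — PE (kW) = 3941324.712 / 1000 ≈ 3941.3 kW (5 s.f.)

3941.3 kW


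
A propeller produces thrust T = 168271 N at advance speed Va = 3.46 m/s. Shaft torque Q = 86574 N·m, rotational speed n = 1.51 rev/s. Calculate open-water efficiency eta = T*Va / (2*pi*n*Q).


Formula: eta = T * Va / (2 * pi * n * Q)
Step 1 — numerator = T * Va = 168271 * 3.46 = 582217.66
Step 2 — 2 * pi * n = 2 * pi * 1.51 = 9.48761
Step 3 — denominator = 9.48761 * 86574 = 821380.35
Step 4 — eta = 582217.66 / 821380.35 ≈ 0.70883 (5 s.f.)

0.70883


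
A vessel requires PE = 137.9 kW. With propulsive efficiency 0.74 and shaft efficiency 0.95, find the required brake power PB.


Formula: PB = PE / (eta_D * eta_S)
Step 1 — combined efficiency = eta_D * eta_S = 0.74 * 0.95 = 0.703
Step 2 — PB = 137.9 / 0.703 ≈ 196.16 kW (5 s.f.)

196.16 kW


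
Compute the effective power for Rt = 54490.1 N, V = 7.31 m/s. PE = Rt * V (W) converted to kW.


Formula: PE = Rt * V / 1000 (kW)
Step 1 — PE (W) = 54490.1 * 7.31 = 398322.631 W
Step 2 — PE (kW) = 398322.631 / 1000 ≈ 398.32 kW (5 s.f.)

398.32 kW


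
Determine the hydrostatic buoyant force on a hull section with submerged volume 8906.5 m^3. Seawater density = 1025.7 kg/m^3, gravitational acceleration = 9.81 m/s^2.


Formula: Fb = rho * g * V
Substituting: Fb = 1025.7 * 9.81 * 8906.5
Intermediate: 1025.7 * 9.81 = 10062.117
Result: Fb = 10062.117 * 8906.5 ≈ 89618000 N (5 s.f.)

89618000 N


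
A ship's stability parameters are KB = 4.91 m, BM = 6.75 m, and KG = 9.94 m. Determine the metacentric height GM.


Formula: GM = KB + BM - KG
Step 1 — KM = KB + BM = 4.91 + 6.75 = 11.66 m
Step 2 — GM = KM - KG = 11.66 - 9.94 = 1.72 m

1.72 m


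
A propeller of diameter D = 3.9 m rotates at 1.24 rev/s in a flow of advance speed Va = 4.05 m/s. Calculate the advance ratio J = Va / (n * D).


Formula: J = Va / (n * D)
Step 1 — n * D = 1.24 * 3.9 = 4.836
Step 2 — J = 4.05 / 4.836 ≈ 0.83747 (5 s.f.)

0.83747


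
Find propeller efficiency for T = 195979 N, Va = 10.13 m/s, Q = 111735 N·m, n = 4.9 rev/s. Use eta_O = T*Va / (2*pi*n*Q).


Formula: eta = T * Va / (2 * pi * n * Q)
Step 1 — numerator = T * Va = 195979 * 10.13 = 1985267.27
Step 2 — 2 * pi * n = 2 * pi * 4.9 = 30.787608
Step 3 — denominator = 30.787608 * 111735 = 3440053.38
Step 4 — eta = 1985267.27 / 3440053.38 ≈ 0.57710 (5 s.f.)

0.57710


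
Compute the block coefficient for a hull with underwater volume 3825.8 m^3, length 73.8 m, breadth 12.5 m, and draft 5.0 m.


Formula: Cb = V / (L * B * T)
Step 1 — L * B * T = 73.8 * 12.5 * 5.0 = 4612.5 m^3
Step 2 — Cb = 3825.8 / 4612.5 ≈ 0.82944 (5 s.f.)

0.82944


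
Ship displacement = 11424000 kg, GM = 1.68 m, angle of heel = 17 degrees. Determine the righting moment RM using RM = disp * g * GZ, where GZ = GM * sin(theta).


Formula: GZ = GM * sin(theta); RM = disp * g * GZ
Step 1 — GZ = 1.68 * sin(17°) = 1.68 * 0.292372 = 0.491185 m
Step 2 — RM = 11424000 * 9.81 * 0.491185 ≈ 55047000 N·m (5 s.f.)

55047000 N·m


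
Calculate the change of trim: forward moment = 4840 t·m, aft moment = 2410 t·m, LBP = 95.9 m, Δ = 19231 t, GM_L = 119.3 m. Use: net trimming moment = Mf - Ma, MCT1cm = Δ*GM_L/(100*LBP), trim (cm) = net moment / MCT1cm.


Formula: net trimming moment = Mf - Ma; MCT1cm = Δ*GM_L/(100*LBP); trim = net moment / MCT1cm
Step 1 — net trimming moment = 4840 - 2410 = 2430 t·m
Step 2 — MCT1cm = 19231 * 119.3 / (100 * 95.9) = 239.2344 t·m/cm
Step 3 — trim = 2430 / 239.2344 ≈ 10.157 cm (5 s.f.)

10.157 cm


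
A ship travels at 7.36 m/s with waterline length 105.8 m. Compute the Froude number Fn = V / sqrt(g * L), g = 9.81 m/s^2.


Formula: Fn = V / sqrt(g * L)
Step 1 — g * L = 9.81 * 105.8 = 1037.898
Step 2 — sqrt(g * L) = sqrt(1037.898) = 32.216424
Step 3 — Fn = 7.36 / 32.216424 ≈ 0.22845 (5 s.f.)

0.22845


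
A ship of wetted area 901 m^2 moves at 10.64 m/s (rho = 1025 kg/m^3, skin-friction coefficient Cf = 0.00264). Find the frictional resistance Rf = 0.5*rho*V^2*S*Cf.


Formula: Rf = 0.5 * rho * V^2 * S * Cf
Step 1 — V^2 = 10.64^2 = 113.2096
Step 2 — 0.5 * rho * V^2 = 0.5 * 1025 * 113.2096 = 58019.92
Step 3 — Rf = 58019.92 * 901 * 0.00264 ≈ 138010 N (5 s.f.)

138010 N


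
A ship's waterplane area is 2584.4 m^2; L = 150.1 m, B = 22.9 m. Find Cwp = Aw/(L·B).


Formula: Cwp = Aw / (L * B)
Step 1 — L * B = 150.1 * 22.9 = 3437.29 m^2
Step 2 — Cwp = 2584.4 / 3437.29 ≈ 0.75187 (5 s.f.)

0.75187


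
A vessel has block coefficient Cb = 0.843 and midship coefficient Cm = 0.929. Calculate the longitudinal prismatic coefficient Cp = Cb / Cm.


Formula: Cp = Cb / Cm
Substituting: Cp = 0.843 / 0.929
Result: Cp ≈ 0.90743 (5 s.f.)

0.90743


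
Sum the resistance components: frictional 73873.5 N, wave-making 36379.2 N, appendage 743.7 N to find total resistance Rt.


Formula: Rt = Rf + Rw + Ra
Substituting: Rt = 73873.5 + 36379.2 + 743.7
Result: Rt = 110996.4 N

110996.4 N


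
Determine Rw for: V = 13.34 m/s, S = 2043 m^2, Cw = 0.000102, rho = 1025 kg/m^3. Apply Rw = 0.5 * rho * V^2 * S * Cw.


Formula: Rw = 0.5 * rho * V^2 * S * Cw
Step 1 — V^2 = 13.34^2 = 177.9556
Step 2 — 0.5 * rho * V^2 = 0.5 * 1025 * 177.9556 = 91202.245
Step 3 — Rw = 91202.245 * 2043 * 0.000102 ≈ 19005 N (5 s.f.)

19005 N


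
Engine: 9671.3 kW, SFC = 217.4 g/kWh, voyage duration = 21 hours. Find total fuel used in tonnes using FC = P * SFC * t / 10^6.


Formula: FC (tonnes) = P * SFC * t / 1,000,000
Step 1 — P * SFC * t = 9671.3 * 217.4 * 21 = 44153353.02 g
Step 2 — FC (tonnes) = 44153353.02 / 1,000,000 ≈ 44.153 tonnes (5 s.f.)

44.153 tonnes


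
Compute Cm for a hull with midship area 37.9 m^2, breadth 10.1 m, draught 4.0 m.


Formula: Cm = Am / (B * T)
Step 1 — B * T = 10.1 * 4.0 = 40.4 m^2
Step 2 — Cm = 37.9 / 40.4 ≈ 0.93812 (5 s.f.)

0.93812


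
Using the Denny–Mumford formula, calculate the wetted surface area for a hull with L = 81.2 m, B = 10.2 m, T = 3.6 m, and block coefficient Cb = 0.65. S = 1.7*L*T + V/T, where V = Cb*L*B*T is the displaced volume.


Formula: S = 1.7*L*T + V/T with V = Cb*L*B*T, i.e. S = L * (1.7*T + Cb*B)
Step 1 — 1.7*T = 1.7 * 3.6 = 6.12 m
Step 2 — Cb*B = 0.65 * 10.2 = 6.63 m
Step 3 — 1.7*T + Cb*B = 6.12 + 6.63 = 12.75 m
Step 4 — S = 81.2 * 12.75 ≈ 1035.3 m^2 (5 s.f.)

1035.3 m^2


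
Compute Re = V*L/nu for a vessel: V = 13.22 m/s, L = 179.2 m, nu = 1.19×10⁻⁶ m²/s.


Formula: Re = V * L / nu
Step 1 — V * L = 13.22 * 179.2 = 2369.024 m^2/s
Step 2 — Re = 2369.024 / 1.19e-6 = 1.99e+09

1.99e+09


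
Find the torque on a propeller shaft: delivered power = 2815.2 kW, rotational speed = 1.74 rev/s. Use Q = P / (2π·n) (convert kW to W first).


Formula: Q = P_W / (2 * pi * n)
Step 1 — P_W = 2815.2 kW * 1000 = 2815200.0 W
Step 2 — 2 * pi * n = 2 * pi * 1.74 = 10.932742
Step 3 — Q = 2815200.0 / 10.932742 ≈ 257500 N·m (5 s.f.)

257500 N·m


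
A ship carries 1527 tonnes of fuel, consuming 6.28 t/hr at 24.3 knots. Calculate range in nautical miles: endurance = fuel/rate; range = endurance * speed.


Formula: endurance = fuel / rate; range = endurance * speed
Step 1 — endurance = 1527 / 6.28 = 243.1529 hours
Step 2 — range = 243.1529 * 24.3 ≈ 5908.6 nautical miles (5 s.f.)

5908.6 NM


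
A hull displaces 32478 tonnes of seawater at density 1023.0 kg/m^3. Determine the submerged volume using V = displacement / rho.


Formula: V = mass / rho
Step 1 — convert tonnes to kg: 32478 t * 1000 = 32478000 kg
Step 2 — V = 32478000 / 1023.0 ≈ 31748 m^3 (5 s.f.)

31748 m^3


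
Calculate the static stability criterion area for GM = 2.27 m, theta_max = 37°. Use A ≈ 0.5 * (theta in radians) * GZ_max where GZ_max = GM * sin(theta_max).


Formula: GZ_max = GM * sin(theta); Area = 0.5 * theta_rad * GZ_max
Step 1 — GZ_max = 2.27 * sin(37°) = 2.27 * 0.601815 = 1.36612 m
Step 2 — theta_rad = 37 * pi/180 = 0.645772 rad
Step 3 — Area = 0.5 * 0.645772 * 1.36612 ≈ 0.44110 m·rad (5 s.f.)

0.44110 m·rad


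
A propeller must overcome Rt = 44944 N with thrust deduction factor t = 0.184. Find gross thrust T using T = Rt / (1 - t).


Formula: T = Rt / (1 - t)
Step 1 — (1 - t) = 1 - 0.184 = 0.816
Step 2 — T = 44944 / 0.816 ≈ 55078 N (5 s.f.)

55078 N


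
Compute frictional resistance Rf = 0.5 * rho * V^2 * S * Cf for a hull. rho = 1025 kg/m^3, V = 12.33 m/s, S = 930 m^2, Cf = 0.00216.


Formula: Rf = 0.5 * rho * V^2 * S * Cf
Step 1 — V^2 = 12.33^2 = 152.0289
Step 2 — 0.5 * rho * V^2 = 0.5 * 1025 * 152.0289 = 77914.81125
Step 3 — Rf = 77914.81125 * 930 * 0.00216 ≈ 156520 N (5 s.f.)

156520 N


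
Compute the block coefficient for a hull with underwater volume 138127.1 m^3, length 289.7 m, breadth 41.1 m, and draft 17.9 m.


Formula: Cb = V / (L * B * T)
Step 1 — L * B * T = 289.7 * 41.1 * 17.9 = 213129.393 m^3
Step 2 — Cb = 138127.1 / 213129.393 ≈ 0.64809 (5 s.f.)

0.64809


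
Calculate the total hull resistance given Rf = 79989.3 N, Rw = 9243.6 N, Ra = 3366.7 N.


Formula: Rt = Rf + Rw + Ra
Substituting: Rt = 79989.3 + 9243.6 + 3366.7
Result: Rt = 92599.6 N

92599.6 N


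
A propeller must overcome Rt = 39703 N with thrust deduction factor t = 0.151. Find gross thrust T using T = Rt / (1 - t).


Formula: T = Rt / (1 - t)
Step 1 — (1 - t) = 1 - 0.151 = 0.849
Step 2 — T = 39703 / 0.849 ≈ 46764 N (5 s.f.)

46764 N


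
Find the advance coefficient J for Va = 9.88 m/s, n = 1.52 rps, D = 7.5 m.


Formula: J = Va / (n * D)
Step 1 — n * D = 1.52 * 7.5 = 11.4
Step 2 — J = 9.88 / 11.4 ≈ 0.86667 (5 s.f.)

0.86667


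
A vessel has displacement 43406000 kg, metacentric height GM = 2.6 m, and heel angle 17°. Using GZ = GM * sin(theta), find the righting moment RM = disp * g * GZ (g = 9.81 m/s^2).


Formula: GZ = GM * sin(theta); RM = disp * g * GZ
Step 1 — GZ = 2.6 * sin(17°) = 2.6 * 0.292372 = 0.760167 m
Step 2 — RM = 43406000 * 9.81 * 0.760167 ≈ 323690000 N·m (5 s.f.)

323690000 N·m


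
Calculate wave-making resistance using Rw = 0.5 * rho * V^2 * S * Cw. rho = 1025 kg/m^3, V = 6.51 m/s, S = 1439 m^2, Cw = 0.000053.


Formula: Rw = 0.5 * rho * V^2 * S * Cw
Step 1 — V^2 = 6.51^2 = 42.3801
Step 2 — 0.5 * rho * V^2 = 0.5 * 1025 * 42.3801 = 21719.80125
Step 3 — Rw = 21719.80125 * 1439 * 0.000053 ≈ 1656.5 N (5 s.f.)

1656.5 N


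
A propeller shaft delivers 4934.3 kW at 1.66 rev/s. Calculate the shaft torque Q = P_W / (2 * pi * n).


Formula: Q = P_W / (2 * pi * n)
Step 1 — P_W = 4934.3 kW * 1000 = 4934300.0 W
Step 2 — 2 * pi * n = 2 * pi * 1.66 = 10.430088
Step 3 — Q = 4934300.0 / 10.430088 ≈ 473080 N·m (5 s.f.)

473080 N·m


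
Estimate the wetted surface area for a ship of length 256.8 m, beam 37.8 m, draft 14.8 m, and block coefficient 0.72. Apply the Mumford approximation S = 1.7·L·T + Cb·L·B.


Formula: S = 1.7*L*T + V/T with V = Cb*L*B*T, i.e. S = L * (1.7*T + Cb*B)
Step 1 — 1.7*T = 1.7 * 14.8 = 25.16 m
Step 2 — Cb*B = 0.72 * 37.8 = 27.216 m
Step 3 — 1.7*T + Cb*B = 25.16 + 27.216 = 52.376 m
Step 4 — S = 256.8 * 52.376 ≈ 13450 m^2 (5 s.f.)

13450 m^2


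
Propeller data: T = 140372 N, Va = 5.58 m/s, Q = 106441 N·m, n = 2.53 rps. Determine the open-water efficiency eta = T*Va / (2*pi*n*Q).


Formula: eta = T * Va / (2 * pi * n * Q)
Step 1 — numerator = T * Va = 140372 * 5.58 = 783275.76
Step 2 — 2 * pi * n = 2 * pi * 2.53 = 15.896459
Step 3 — denominator = 15.896459 * 106441 = 1692034.99
Step 4 — eta = 783275.76 / 1692034.99 ≈ 0.46292 (5 s.f.)

0.46292


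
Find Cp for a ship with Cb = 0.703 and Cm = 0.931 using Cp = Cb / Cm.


Formula: Cp = Cb / Cm
Substituting: Cp = 0.703 / 0.931
Result: Cp ≈ 0.75510 (5 s.f.)

0.75510


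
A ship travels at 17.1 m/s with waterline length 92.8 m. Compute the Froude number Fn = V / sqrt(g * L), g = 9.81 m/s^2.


Formula: Fn = V / sqrt(g * L)
Step 1 — g * L = 9.81 * 92.8 = 910.368
Step 2 — sqrt(g * L) = sqrt(910.368) = 30.172305
Step 3 — Fn = 17.1 / 30.172305 ≈ 0.56674 (5 s.f.)

0.56674


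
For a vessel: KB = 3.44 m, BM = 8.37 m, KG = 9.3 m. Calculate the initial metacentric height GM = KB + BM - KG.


Formula: GM = KB + BM - KG
Step 1 — KM = KB + BM = 3.44 + 8.37 = 11.81 m
Step 2 — GM = KM - KG = 11.81 - 9.3 = 2.51 m

2.51 m


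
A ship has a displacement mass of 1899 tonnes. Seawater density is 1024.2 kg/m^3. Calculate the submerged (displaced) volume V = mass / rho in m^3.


Formula: V = mass / rho
Step 1 — convert tonnes to kg: 1899 t * 1000 = 1899000 kg
Step 2 — V = 1899000 / 1024.2 ≈ 1854.1 m^3 (5 s.f.)

1854.1 m^3


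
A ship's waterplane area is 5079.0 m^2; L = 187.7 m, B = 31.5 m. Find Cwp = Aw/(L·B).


Formula: Cwp = Aw / (L * B)
Step 1 — L * B = 187.7 * 31.5 = 5912.55 m^2
Step 2 — Cwp = 5079.0 / 5912.55 ≈ 0.85902 (5 s.f.)

0.85902


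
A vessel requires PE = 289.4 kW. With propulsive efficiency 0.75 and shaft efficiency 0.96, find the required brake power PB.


Formula: PB = PE / (eta_D * eta_S)
Step 1 — combined efficiency = eta_D * eta_S = 0.75 * 0.96 = 0.72
Step 2 — PB = 289.4 / 0.72 ≈ 401.94 kW (5 s.f.)

401.94 kW


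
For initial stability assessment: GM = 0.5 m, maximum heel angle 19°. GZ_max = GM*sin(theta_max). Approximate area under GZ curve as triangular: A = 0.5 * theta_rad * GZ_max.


Formula: GZ_max = GM * sin(theta); Area = 0.5 * theta_rad * GZ_max
Step 1 — GZ_max = 0.5 * sin(19°) = 0.5 * 0.325568 = 0.162784 m
Step 2 — theta_rad = 19 * pi/180 = 0.331613 rad
Step 3 — Area = 0.5 * 0.331613 * 0.162784 ≈ 0.026991 m·rad (5 s.f.)

0.026991 m·rad


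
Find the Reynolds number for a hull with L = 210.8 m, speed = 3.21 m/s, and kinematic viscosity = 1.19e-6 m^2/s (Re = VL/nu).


Formula: Re = V * L / nu
Step 1 — V * L = 3.21 * 210.8 = 676.668 m^2/s
Step 2 — Re = 676.668 / 1.19e-6 = 5.69e+08

5.69e+08


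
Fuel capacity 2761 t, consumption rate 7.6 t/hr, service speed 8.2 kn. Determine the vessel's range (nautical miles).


Formula: endurance = fuel / rate; range = endurance * speed
Step 1 — endurance = 2761 / 7.6 = 363.2895 hours
Step 2 — range = 363.2895 * 8.2 ≈ 2979.0 nautical miles (5 s.f.)

2979.0 NM


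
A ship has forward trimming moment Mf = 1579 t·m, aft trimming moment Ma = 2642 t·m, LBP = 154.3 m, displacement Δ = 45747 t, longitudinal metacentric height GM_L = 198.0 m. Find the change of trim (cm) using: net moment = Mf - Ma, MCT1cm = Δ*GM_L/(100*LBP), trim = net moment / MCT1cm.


Formula: net trimming moment = Mf - Ma; MCT1cm = Δ*GM_L/(100*LBP); trim = net moment / MCT1cm
Step 1 — net trimming moment = 1579 - 2642 = -1063 t·m
Step 2 — MCT1cm = 45747 * 198.0 / (100 * 154.3) = 587.0321 t·m/cm
Step 3 — trim = -1063 / 587.0321 ≈ -1.8108 cm (5 s.f.)

-1.8108 cm


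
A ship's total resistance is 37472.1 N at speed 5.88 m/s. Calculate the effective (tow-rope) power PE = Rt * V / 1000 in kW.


Formula: PE = Rt * V / 1000 (kW)
Step 1 — PE (W) = 37472.1 * 5.88 = 220335.948 W
Step 2 — PE (kW) = 220335.948 / 1000 ≈ 220.34 kW (5 s.f.)

220.34 kW


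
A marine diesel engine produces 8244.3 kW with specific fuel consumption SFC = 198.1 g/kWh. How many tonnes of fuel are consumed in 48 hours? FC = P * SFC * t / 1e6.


Formula: FC (tonnes) = P * SFC * t / 1,000,000
Step 1 — P * SFC * t = 8244.3 * 198.1 * 48 = 78393399.84 g
Step 2 — FC (tonnes) = 78393399.84 / 1,000,000 ≈ 78.393 tonnes (5 s.f.)

78.393 tonnes


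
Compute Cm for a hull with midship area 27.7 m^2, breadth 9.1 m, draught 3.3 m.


Formula: Cm = Am / (B * T)
Step 1 — B * T = 9.1 * 3.3 = 30.03 m^2
Step 2 — Cm = 27.7 / 30.03 ≈ 0.92241 (5 s.f.)

0.92241


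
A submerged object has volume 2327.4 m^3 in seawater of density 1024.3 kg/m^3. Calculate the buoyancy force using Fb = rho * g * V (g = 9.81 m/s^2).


Formula: Fb = rho * g * V
Substituting: Fb = 1024.3 * 9.81 * 2327.4
Intermediate: 1024.3 * 9.81 = 10048.383
Result: Fb = 10048.383 * 2327.4 ≈ 23387000 N (5 s.f.)

23387000 N


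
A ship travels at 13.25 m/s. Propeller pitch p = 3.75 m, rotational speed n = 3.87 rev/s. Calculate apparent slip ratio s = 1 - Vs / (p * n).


Formula: s = 1 - Vs / (p * n)
Step 1 — p * n = 3.75 * 3.87 = 14.5125
Step 2 — Vs / (p*n) = 13.25 / 14.5125 = 0.913006 (6 d.p.)
Step 3 — s = 1 - 0.913006 = 0.086994

0.086994


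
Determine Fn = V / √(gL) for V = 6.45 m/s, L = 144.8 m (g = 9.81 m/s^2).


Formula: Fn = V / sqrt(g * L)
Step 1 — g * L = 9.81 * 144.8 = 1420.488
Step 2 — sqrt(g * L) = sqrt(1420.488) = 37.689362
Step 3 — Fn = 6.45 / 37.689362 ≈ 0.17114 (5 s.f.)

0.17114


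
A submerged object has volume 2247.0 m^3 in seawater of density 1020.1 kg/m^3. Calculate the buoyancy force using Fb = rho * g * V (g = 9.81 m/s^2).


Formula: Fb = rho * g * V
Substituting: Fb = 1020.1 * 9.81 * 2247.0
Intermediate: 1020.1 * 9.81 = 10007.181
Result: Fb = 10007.181 * 2247.0 ≈ 22486000 N (5 s.f.)

22486000 N


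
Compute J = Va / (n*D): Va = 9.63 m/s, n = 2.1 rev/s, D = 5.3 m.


Formula: J = Va / (n * D)
Step 1 — n * D = 2.1 * 5.3 = 11.13
Step 2 — J = 9.63 / 11.13 ≈ 0.86523 (5 s.f.)

0.86523


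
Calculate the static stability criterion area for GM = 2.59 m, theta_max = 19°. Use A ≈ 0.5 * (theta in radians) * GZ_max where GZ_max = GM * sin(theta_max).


Formula: GZ_max = GM * sin(theta); Area = 0.5 * theta_rad * GZ_max
Step 1 — GZ_max = 2.59 * sin(19°) = 2.59 * 0.325568 = 0.843221 m
Step 2 — theta_rad = 19 * pi/180 = 0.331613 rad
Step 3 — Area = 0.5 * 0.331613 * 0.843221 ≈ 0.13981 m·rad (5 s.f.)

0.13981 m·rad


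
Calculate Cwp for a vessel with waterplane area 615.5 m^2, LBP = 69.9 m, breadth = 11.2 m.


Formula: Cwp = Aw / (L * B)
Step 1 — L * B = 69.9 * 11.2 = 782.88 m^2
Step 2 — Cwp = 615.5 / 782.88 ≈ 0.78620 (5 s.f.)

0.78620


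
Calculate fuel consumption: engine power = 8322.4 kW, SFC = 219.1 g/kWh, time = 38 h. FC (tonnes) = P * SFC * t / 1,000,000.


Formula: FC (tonnes) = P * SFC * t / 1,000,000
Step 1 — P * SFC * t = 8322.4 * 219.1 * 38 = 69290637.92 g
Step 2 — FC (tonnes) = 69290637.92 / 1,000,000 ≈ 69.291 tonnes (5 s.f.)

69.291 tonnes


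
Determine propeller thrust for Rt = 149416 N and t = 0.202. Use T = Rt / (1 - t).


Formula: T = Rt / (1 - t)
Step 1 — (1 - t) = 1 - 0.202 = 0.798
Step 2 — T = 149416 / 0.798 ≈ 187240 N (5 s.f.)

187240 N


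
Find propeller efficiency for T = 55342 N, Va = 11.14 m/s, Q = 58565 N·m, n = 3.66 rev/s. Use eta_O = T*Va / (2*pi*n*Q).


Formula: eta = T * Va / (2 * pi * n * Q)
Step 1 — numerator = T * Va = 55342 * 11.14 = 616509.88
Step 2 — 2 * pi * n = 2 * pi * 3.66 = 22.996458
Step 3 — denominator = 22.996458 * 58565 = 1346787.56
Step 4 — eta = 616509.88 / 1346787.56 ≈ 0.45776 (5 s.f.)

0.45776


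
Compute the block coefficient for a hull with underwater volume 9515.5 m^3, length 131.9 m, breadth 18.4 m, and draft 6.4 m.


Formula: Cb = V / (L * B * T)
Step 1 — L * B * T = 131.9 * 18.4 * 6.4 = 15532.544 m^3
Step 2 — Cb = 9515.5 / 15532.544 ≈ 0.61262 (5 s.f.)

0.61262


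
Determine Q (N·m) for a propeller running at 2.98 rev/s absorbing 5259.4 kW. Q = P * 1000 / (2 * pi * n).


Formula: Q = P_W / (2 * pi * n)
Step 1 — P_W = 5259.4 kW * 1000 = 5259400.0 W
Step 2 — 2 * pi * n = 2 * pi * 2.98 = 18.723892
Step 3 — Q = 5259400.0 / 18.723892 ≈ 280890 N·m (5 s.f.)

280890 N·m


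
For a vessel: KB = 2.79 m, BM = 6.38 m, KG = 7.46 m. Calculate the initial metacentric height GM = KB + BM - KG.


Formula: GM = KB + BM - KG
Step 1 — KM = KB + BM = 2.79 + 6.38 = 9.17 m
Step 2 — GM = KM - KG = 9.17 - 7.46 = 1.71 m

1.71 m


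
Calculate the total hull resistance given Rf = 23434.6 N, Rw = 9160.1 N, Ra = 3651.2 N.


Formula: Rt = Rf + Rw + Ra
Substituting: Rt = 23434.6 + 9160.1 + 3651.2
Result: Rt = 36245.9 N

36245.9 N


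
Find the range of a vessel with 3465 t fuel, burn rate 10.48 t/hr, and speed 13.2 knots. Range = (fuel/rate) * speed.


Formula: endurance = fuel / rate; range = endurance * speed
Step 1 — endurance = 3465 / 10.48 = 330.6298 hours
Step 2 — range = 330.6298 * 13.2 ≈ 4364.3 nautical miles (5 s.f.)

4364.3 NM


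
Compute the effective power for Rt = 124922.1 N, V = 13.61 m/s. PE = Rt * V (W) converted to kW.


Formula: PE = Rt * V / 1000 (kW)
Step 1 — PE (W) = 124922.1 * 13.61 = 1700189.781 W
Step 2 — PE (kW) = 1700189.781 / 1000 ≈ 1700.2 kW (5 s.f.)

1700.2 kW


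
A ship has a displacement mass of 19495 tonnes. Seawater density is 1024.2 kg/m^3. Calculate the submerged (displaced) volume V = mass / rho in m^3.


Formula: V = mass / rho
Step 1 — convert tonnes to kg: 19495 t * 1000 = 19495000 kg
Step 2 — V = 19495000 / 1024.2 ≈ 19034 m^3 (5 s.f.)

19034 m^3


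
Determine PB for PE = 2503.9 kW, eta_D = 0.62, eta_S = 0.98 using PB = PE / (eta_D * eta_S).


Formula: PB = PE / (eta_D * eta_S)
Step 1 — combined efficiency = eta_D * eta_S = 0.62 * 0.98 = 0.6076
Step 2 — PB = 2503.9 / 0.6076 ≈ 4121.0 kW (5 s.f.)

4121.0 kW


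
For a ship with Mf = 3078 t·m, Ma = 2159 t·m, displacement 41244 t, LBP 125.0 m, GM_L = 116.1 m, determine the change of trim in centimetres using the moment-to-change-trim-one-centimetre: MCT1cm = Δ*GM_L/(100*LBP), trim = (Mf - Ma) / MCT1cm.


Formula: net trimming moment = Mf - Ma; MCT1cm = Δ*GM_L/(100*LBP); trim = net moment / MCT1cm
Step 1 — net trimming moment = 3078 - 2159 = 919 t·m
Step 2 — MCT1cm = 41244 * 116.1 / (100 * 125.0) = 383.0743 t·m/cm
Step 3 — trim = 919 / 383.0743 ≈ 2.3990 cm (5 s.f.)

2.3990 cm


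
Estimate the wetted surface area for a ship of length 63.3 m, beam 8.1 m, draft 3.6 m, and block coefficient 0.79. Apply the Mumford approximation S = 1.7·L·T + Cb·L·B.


Formula: S = 1.7*L*T + V/T with V = Cb*L*B*T, i.e. S = L * (1.7*T + Cb*B)
Step 1 — 1.7*T = 1.7 * 3.6 = 6.12 m
Step 2 — Cb*B = 0.79 * 8.1 = 6.399 m
Step 3 — 1.7*T + Cb*B = 6.12 + 6.399 = 12.519 m
Step 4 — S = 63.3 * 12.519 ≈ 792.45 m^2 (5 s.f.)

792.45 m^2


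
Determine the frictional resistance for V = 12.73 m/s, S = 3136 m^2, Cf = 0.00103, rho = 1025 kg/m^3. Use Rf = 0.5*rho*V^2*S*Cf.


Formula: Rf = 0.5 * rho * V^2 * S * Cf
Step 1 — V^2 = 12.73^2 = 162.0529
Step 2 — 0.5 * rho * V^2 = 0.5 * 1025 * 162.0529 = 83052.11125
Step 3 — Rf = 83052.11125 * 3136 * 0.00103 ≈ 268260 N (5 s.f.)

268260 N


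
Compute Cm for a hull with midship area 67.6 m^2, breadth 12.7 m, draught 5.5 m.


Formula: Cm = Am / (B * T)
Step 1 — B * T = 12.7 * 5.5 = 69.85 m^2
Step 2 — Cm = 67.6 / 69.85 ≈ 0.96779 (5 s.f.)

0.96779


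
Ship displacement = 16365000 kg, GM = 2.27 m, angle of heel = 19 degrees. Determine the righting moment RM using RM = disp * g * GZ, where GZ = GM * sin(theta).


Formula: GZ = GM * sin(theta); RM = disp * g * GZ
Step 1 — GZ = 2.27 * sin(19°) = 2.27 * 0.325568 = 0.739039 m
Step 2 — RM = 16365000 * 9.81 * 0.739039 ≈ 118650000 N·m (5 s.f.)

118650000 N·m


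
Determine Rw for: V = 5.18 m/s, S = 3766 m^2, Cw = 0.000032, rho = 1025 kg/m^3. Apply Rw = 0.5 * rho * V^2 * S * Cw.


Formula: Rw = 0.5 * rho * V^2 * S * Cw
Step 1 — V^2 = 5.18^2 = 26.8324
Step 2 — 0.5 * rho * V^2 = 0.5 * 1025 * 26.8324 = 13751.605
Step 3 — Rw = 13751.605 * 3766 * 0.000032 ≈ 1657.2 N (5 s.f.)

1657.2 N
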